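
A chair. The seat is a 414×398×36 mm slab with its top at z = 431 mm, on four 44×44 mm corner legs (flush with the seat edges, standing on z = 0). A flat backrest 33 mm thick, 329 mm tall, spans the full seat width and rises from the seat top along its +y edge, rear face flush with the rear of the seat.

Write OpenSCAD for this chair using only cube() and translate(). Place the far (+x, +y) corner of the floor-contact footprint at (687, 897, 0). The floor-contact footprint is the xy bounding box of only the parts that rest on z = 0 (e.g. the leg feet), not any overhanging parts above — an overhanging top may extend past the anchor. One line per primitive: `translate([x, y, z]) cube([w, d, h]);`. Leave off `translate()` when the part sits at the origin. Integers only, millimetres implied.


translate([273, 499, 395]) cube([414, 398, 36]);
translate([273, 499, 0]) cube([44, 44, 395]);
translate([643, 499, 0]) cube([44, 44, 395]);
translate([273, 853, 0]) cube([44, 44, 395]);
translate([643, 853, 0]) cube([44, 44, 395]);
translate([273, 864, 431]) cube([414, 33, 329]);


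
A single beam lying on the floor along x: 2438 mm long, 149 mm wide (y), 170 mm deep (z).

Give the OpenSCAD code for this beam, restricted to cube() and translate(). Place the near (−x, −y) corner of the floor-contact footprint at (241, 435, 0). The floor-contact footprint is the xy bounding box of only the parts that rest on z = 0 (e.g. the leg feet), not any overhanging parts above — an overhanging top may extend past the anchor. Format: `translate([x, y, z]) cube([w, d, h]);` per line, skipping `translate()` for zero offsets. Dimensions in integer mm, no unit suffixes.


translate([241, 435, 0]) cube([2438, 149, 170]);


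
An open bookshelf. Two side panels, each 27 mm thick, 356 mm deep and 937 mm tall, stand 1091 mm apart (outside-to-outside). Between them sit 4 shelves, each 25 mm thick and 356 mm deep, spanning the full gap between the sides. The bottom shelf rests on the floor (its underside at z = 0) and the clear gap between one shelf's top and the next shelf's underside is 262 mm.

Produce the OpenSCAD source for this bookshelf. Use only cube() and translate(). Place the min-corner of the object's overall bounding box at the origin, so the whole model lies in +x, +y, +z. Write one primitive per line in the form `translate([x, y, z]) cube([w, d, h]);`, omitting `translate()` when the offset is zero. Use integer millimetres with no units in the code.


cube([27, 356, 937]);
translate([1064, 0, 0]) cube([27, 356, 937]);
translate([27, 0, 0]) cube([1037, 356, 25]);
translate([27, 0, 287]) cube([1037, 356, 25]);
translate([27, 0, 574]) cube([1037, 356, 25]);
translate([27, 0, 861]) cube([1037, 356, 25]);


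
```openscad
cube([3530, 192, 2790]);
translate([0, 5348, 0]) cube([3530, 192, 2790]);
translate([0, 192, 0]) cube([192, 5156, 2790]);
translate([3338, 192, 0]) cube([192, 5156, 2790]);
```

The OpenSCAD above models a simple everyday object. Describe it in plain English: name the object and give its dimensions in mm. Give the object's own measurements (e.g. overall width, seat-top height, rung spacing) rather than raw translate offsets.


The wall frame of a small rectangular building: four walls, each 2790 mm tall and 192 mm thick, enclosing a footprint 3530 mm (x) by 5540 mm (y) outside-to-outside, with no floor or roof. The front and back walls (the −y and +y sides) span the full width; the two side walls fit between them.


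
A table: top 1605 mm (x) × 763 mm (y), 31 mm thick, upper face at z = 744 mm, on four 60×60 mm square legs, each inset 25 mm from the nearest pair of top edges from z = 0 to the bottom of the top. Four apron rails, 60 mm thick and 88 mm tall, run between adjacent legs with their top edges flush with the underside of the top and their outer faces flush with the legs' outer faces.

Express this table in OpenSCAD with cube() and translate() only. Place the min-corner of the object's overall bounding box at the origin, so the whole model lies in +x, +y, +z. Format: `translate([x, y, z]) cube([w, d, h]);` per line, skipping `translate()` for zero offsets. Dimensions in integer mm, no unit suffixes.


// leg_h = 744 - 31 = 713
// apron z = 713 - 88 = 625
translate([0, 0, 713]) cube([1605, 763, 31]);
translate([25, 25, 0]) cube([60, 60, 713]);
translate([1520, 25, 0]) cube([60, 60, 713]);
translate([25, 678, 0]) cube([60, 60, 713]);
translate([1520, 678, 0]) cube([60, 60, 713]);
translate([85, 25, 625]) cube([1435, 60, 88]);
translate([85, 678, 625]) cube([1435, 60, 88]);
translate([25, 85, 625]) cube([60, 593, 88]);
translate([1520, 85, 625]) cube([60, 593, 88]);


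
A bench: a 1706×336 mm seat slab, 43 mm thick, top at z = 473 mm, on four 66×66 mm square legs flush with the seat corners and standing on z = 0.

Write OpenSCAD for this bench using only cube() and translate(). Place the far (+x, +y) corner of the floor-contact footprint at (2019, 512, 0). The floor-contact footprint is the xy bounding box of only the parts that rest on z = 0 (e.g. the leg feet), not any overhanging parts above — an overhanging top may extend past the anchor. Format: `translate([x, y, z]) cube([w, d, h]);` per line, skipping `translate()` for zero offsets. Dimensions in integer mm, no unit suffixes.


translate([313, 176, 430]) cube([1706, 336, 43]);
translate([313, 176, 0]) cube([66, 66, 430]);
translate([313, 446, 0]) cube([66, 66, 430]);
translate([1953, 176, 0]) cube([66, 66, 430]);
translate([1953, 446, 0]) cube([66, 66, 430]);


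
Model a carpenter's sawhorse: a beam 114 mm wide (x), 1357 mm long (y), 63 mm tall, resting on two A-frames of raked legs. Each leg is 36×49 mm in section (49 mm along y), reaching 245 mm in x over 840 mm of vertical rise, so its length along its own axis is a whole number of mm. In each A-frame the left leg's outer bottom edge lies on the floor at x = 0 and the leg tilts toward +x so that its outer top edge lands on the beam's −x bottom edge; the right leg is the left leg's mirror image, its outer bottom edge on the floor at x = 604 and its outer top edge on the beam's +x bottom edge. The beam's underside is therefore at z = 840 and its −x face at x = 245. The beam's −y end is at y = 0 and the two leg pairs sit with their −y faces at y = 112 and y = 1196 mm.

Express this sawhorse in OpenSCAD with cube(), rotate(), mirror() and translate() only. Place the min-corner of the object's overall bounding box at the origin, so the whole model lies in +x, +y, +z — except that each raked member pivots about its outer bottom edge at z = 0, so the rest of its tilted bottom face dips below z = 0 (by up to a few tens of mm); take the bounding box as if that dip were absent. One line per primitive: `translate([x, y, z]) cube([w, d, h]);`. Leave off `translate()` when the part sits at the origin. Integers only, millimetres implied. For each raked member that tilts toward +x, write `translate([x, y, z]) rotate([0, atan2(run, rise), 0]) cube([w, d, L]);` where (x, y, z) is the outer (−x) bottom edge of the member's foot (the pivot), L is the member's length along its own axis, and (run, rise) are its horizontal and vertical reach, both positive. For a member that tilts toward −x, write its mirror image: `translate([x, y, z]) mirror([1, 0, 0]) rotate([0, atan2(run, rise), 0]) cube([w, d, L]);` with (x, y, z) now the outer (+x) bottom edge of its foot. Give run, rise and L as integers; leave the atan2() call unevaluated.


translate([245, 0, 840]) cube([114, 1357, 63]);
translate([0, 112, 0]) rotate([0, atan2(245, 840), 0]) cube([36, 49, 875]);
translate([604, 112, 0]) mirror([1, 0, 0]) rotate([0, atan2(245, 840), 0]) cube([36, 49, 875]);
translate([0, 1196, 0]) rotate([0, atan2(245, 840), 0]) cube([36, 49, 875]);
translate([604, 1196, 0]) mirror([1, 0, 0]) rotate([0, atan2(245, 840), 0]) cube([36, 49, 875]);


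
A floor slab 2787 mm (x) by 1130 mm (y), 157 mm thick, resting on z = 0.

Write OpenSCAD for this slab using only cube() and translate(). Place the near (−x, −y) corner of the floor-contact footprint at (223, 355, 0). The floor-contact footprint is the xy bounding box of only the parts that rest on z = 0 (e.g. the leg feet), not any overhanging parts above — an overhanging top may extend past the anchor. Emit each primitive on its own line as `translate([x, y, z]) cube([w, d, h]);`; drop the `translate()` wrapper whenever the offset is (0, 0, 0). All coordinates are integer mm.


translate([223, 355, 0]) cube([2787, 1130, 157]);


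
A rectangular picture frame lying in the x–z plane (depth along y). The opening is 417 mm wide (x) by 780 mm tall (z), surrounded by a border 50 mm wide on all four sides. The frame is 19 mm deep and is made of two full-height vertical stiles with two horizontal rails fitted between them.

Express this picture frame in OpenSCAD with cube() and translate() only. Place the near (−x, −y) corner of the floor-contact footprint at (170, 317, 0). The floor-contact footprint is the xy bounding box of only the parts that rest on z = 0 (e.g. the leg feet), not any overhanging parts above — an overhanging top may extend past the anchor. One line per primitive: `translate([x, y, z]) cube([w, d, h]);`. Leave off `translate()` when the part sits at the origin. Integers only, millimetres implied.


translate([170, 317, 0]) cube([50, 19, 880]);
translate([637, 317, 0]) cube([50, 19, 880]);
translate([220, 317, 0]) cube([417, 19, 50]);
translate([220, 317, 830]) cube([417, 19, 50]);


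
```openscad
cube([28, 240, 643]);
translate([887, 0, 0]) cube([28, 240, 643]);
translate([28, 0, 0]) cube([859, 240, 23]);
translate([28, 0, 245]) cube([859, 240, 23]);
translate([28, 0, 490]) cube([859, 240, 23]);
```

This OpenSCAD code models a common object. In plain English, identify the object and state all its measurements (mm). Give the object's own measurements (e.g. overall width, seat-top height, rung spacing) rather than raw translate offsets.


An open bookshelf. Two side panels, each 28 mm thick, 240 mm deep and 643 mm tall, stand 915 mm apart (outside-to-outside). Between them sit 3 shelves, each 23 mm thick and 240 mm deep, spanning the full gap between the sides. The bottom shelf rests on the floor (its underside at z = 0) and the clear gap between one shelf's top and the next shelf's underside is 222 mm.


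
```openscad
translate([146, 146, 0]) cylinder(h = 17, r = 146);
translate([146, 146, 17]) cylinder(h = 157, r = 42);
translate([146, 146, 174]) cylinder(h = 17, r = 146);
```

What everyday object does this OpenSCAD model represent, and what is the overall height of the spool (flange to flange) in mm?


A spool. The overall height is 191 mm.

Three coaxial cylinders, large–small–large — a spool. Two 17 mm flanges and a 157 mm core give 17 + 157 + 17 = 191 mm.


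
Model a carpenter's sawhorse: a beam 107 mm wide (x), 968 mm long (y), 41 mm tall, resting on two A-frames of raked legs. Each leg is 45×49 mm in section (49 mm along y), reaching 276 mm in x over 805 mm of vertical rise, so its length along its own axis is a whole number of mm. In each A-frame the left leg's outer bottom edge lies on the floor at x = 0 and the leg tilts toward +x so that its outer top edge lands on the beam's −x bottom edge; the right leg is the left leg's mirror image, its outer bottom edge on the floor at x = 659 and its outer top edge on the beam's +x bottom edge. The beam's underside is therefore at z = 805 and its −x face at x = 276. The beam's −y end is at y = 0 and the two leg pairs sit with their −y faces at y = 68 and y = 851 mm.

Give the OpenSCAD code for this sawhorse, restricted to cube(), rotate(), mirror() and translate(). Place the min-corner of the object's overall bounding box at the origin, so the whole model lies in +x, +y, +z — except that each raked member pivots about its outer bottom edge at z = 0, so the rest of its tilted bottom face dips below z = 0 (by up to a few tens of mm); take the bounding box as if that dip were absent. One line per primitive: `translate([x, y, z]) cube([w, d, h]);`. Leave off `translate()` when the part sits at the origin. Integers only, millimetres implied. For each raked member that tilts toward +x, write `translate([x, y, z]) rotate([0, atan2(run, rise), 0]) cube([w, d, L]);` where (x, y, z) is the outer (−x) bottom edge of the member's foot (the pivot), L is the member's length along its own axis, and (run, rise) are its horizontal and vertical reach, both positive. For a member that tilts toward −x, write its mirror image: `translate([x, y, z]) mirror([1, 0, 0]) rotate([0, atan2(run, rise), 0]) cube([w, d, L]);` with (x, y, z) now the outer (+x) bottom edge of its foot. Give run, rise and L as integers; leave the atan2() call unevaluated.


translate([276, 0, 805]) cube([107, 968, 41]);
translate([0, 68, 0]) rotate([0, atan2(276, 805), 0]) cube([45, 49, 851]);
translate([659, 68, 0]) mirror([1, 0, 0]) rotate([0, atan2(276, 805), 0]) cube([45, 49, 851]);
translate([0, 851, 0]) rotate([0, atan2(276, 805), 0]) cube([45, 49, 851]);
translate([659, 851, 0]) mirror([1, 0, 0]) rotate([0, atan2(276, 805), 0]) cube([45, 49, 851]);


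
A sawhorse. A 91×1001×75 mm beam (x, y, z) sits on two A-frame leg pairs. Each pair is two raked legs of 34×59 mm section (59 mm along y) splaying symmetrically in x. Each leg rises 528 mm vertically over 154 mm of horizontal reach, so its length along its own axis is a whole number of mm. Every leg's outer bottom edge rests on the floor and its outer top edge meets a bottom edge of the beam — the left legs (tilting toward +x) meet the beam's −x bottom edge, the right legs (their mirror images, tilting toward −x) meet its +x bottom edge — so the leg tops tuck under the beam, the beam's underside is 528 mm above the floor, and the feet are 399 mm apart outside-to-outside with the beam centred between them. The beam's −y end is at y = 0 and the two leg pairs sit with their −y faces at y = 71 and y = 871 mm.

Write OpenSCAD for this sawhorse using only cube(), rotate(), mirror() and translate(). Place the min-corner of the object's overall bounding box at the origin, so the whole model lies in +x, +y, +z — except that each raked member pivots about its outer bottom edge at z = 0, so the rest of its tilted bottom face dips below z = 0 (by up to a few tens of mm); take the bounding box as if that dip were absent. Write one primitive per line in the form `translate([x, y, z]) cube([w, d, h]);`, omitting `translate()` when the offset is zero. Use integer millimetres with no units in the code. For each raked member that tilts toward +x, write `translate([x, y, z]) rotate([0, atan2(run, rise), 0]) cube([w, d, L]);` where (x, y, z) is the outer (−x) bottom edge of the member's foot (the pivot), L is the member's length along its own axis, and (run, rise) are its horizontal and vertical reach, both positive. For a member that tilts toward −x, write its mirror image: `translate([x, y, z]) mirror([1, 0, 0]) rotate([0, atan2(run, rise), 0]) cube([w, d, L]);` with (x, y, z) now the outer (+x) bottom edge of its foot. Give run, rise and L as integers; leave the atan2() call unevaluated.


translate([154, 0, 528]) cube([91, 1001, 75]);
translate([0, 71, 0]) rotate([0, atan2(154, 528), 0]) cube([34, 59, 550]);
translate([399, 71, 0]) mirror([1, 0, 0]) rotate([0, atan2(154, 528), 0]) cube([34, 59, 550]);
translate([0, 871, 0]) rotate([0, atan2(154, 528), 0]) cube([34, 59, 550]);
translate([399, 871, 0]) mirror([1, 0, 0]) rotate([0, atan2(154, 528), 0]) cube([34, 59, 550]);


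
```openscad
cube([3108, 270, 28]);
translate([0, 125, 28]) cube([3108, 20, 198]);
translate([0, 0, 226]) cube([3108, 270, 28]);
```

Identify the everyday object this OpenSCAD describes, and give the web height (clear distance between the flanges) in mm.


An I-beam. The web height is 198 mm.

Two wide flanges with a thin centred web — an I-beam. Overall 254 mm minus two 28 mm flanges gives a web of 254 − 2·28 = 198 mm.


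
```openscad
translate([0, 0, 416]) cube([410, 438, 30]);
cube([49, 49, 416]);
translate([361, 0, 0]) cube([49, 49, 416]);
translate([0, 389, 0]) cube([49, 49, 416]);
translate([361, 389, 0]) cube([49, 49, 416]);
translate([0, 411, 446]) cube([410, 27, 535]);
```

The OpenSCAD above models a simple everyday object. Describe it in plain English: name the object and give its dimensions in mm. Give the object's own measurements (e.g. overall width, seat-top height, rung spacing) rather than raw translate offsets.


A chair. The seat is a 410×438×30 mm slab with its top at z = 446 mm, on four 49×49 mm corner legs (flush with the seat edges, standing on z = 0). A flat backrest 27 mm thick, 535 mm tall, spans the full seat width and rises from the seat top along its +y edge, rear face flush with the rear of the seat.


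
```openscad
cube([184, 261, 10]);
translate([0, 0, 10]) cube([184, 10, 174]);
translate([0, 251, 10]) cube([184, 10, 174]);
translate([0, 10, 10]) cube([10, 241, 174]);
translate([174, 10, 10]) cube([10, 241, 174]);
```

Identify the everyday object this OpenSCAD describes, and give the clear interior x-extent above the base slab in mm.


An open box. The internal width is 164 mm.

A 184×261 base slab with four walls standing on it — an open box. The base is 184 mm wide and the walls are 10 mm thick, so the internal width is 184 − 2 × 10 = 164 mm.


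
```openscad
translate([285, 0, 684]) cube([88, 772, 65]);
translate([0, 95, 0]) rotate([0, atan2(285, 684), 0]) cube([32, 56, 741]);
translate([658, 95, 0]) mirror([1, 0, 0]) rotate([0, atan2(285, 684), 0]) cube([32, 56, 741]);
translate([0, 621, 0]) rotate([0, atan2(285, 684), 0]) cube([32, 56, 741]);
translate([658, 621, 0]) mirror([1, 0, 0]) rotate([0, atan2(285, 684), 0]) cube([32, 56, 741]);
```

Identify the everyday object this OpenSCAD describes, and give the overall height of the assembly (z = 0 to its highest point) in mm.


A sawhorse. The overall height is 749 mm.

A beam across two mirrored pairs of raked legs — a sawhorse. The beam's underside is at z = 684 (matching the legs' vertical rise in atan2(285, 684)) and the beam is 65 mm tall, so its top is at 684 + 65 = 749 mm. The raked legs top out at the beam's underside, so that is the highest point.


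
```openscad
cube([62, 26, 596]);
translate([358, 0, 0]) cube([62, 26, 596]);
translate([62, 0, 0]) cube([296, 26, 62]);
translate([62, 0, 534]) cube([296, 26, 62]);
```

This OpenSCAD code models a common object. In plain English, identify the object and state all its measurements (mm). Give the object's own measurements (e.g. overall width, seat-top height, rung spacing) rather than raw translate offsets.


A rectangular picture frame lying in the x–z plane (depth along y). The opening is 296 mm wide (x) by 472 mm tall (z), surrounded by a border 62 mm wide on all four sides. The frame is 26 mm deep and is made of two full-height vertical stiles with two horizontal rails fitted between them.


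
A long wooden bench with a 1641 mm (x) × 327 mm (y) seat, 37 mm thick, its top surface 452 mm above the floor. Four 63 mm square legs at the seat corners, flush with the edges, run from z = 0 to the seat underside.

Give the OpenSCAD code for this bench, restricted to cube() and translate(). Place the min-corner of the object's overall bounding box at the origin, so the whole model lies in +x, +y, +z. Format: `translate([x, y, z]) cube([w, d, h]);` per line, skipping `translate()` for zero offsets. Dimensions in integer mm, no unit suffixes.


// leg_h = 452 − 37 = 415
translate([0, 0, 415]) cube([1641, 327, 37]);
cube([63, 63, 415]);
translate([0, 264, 0]) cube([63, 63, 415]);
translate([1578, 0, 0]) cube([63, 63, 415]);
translate([1578, 264, 0]) cube([63, 63, 415]);


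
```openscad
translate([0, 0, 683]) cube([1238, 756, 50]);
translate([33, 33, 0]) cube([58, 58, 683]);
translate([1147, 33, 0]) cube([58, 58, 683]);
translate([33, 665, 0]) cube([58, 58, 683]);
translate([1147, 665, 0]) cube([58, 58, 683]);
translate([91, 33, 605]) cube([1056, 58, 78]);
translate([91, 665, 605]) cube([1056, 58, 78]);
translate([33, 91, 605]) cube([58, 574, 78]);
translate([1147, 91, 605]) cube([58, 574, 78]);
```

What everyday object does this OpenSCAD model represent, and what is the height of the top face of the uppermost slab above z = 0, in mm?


A table. The table height is 733 mm.

A 1238×756×50 slab sits at z = 683 on four 58 mm square posts — a table. The top surface is at 683 + 50 = 733 mm.


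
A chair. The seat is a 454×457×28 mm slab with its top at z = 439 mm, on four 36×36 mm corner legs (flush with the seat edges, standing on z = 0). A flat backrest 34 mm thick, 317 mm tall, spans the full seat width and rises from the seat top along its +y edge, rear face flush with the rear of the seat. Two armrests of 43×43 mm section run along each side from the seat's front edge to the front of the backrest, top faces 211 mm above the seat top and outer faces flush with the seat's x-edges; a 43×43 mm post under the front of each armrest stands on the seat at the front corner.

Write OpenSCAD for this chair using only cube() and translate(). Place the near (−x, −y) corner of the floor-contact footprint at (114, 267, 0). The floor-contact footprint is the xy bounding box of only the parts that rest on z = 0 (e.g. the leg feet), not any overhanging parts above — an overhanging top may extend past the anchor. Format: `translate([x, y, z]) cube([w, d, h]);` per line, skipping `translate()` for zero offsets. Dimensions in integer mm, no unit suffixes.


translate([114, 267, 411]) cube([454, 457, 28]);
translate([114, 267, 0]) cube([36, 36, 411]);
translate([532, 267, 0]) cube([36, 36, 411]);
translate([114, 688, 0]) cube([36, 36, 411]);
translate([532, 688, 0]) cube([36, 36, 411]);
translate([114, 690, 439]) cube([454, 34, 317]);
translate([114, 267, 607]) cube([43, 423, 43]);
translate([525, 267, 607]) cube([43, 423, 43]);
translate([114, 267, 439]) cube([43, 43, 168]);
translate([525, 267, 439]) cube([43, 43, 168]);


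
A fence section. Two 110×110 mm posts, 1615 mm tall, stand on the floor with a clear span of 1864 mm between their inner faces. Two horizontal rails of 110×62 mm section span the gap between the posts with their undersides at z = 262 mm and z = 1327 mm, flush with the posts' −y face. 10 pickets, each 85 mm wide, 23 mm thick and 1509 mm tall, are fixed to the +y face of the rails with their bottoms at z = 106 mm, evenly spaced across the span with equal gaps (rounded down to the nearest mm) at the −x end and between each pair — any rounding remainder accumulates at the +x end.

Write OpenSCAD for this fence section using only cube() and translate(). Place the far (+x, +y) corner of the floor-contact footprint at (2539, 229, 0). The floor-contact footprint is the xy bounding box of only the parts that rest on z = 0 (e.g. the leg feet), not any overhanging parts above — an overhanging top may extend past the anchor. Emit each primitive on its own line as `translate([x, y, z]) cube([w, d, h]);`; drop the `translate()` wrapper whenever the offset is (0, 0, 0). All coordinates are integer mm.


translate([455, 119, 0]) cube([110, 110, 1615]);
translate([2429, 119, 0]) cube([110, 110, 1615]);
translate([565, 119, 262]) cube([1864, 110, 62]);
translate([565, 119, 1327]) cube([1864, 110, 62]);
translate([657, 229, 106]) cube([85, 23, 1509]);
translate([834, 229, 106]) cube([85, 23, 1509]);
translate([1011, 229, 106]) cube([85, 23, 1509]);
translate([1188, 229, 106]) cube([85, 23, 1509]);
translate([1365, 229, 106]) cube([85, 23, 1509]);
translate([1542, 229, 106]) cube([85, 23, 1509]);
translate([1719, 229, 106]) cube([85, 23, 1509]);
translate([1896, 229, 106]) cube([85, 23, 1509]);
translate([2073, 229, 106]) cube([85, 23, 1509]);
translate([2250, 229, 106]) cube([85, 23, 1509]);


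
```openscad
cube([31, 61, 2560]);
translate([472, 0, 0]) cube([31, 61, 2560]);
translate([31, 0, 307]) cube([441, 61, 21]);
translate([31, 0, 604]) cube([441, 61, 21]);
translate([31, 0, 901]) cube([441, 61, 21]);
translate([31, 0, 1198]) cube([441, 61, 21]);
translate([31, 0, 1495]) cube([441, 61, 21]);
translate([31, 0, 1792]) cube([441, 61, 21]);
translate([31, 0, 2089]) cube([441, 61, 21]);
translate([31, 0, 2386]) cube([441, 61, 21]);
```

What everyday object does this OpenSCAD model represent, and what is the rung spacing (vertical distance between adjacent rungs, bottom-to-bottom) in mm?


A ladder. The rung spacing is 297 mm.

Two tall 31×61 posts with 8 short bars between them — a ladder. Adjacent rungs sit at z = 307 and z = 604, so the spacing is 604 − 307 = 297 mm.


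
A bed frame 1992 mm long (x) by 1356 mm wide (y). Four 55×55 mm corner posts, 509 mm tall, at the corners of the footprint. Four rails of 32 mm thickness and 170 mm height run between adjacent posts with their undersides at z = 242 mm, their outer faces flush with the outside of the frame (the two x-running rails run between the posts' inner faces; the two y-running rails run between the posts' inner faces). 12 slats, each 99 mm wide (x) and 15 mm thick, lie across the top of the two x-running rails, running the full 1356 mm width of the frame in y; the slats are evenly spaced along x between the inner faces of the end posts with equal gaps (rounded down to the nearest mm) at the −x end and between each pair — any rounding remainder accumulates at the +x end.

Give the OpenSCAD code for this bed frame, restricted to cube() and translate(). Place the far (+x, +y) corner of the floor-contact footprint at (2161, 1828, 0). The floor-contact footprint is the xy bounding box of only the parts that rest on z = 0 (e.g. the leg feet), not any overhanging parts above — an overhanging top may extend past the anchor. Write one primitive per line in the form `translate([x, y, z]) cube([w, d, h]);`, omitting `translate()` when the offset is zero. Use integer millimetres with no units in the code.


translate([169, 472, 0]) cube([55, 55, 509]);
translate([169, 1773, 0]) cube([55, 55, 509]);
translate([2106, 472, 0]) cube([55, 55, 509]);
translate([2106, 1773, 0]) cube([55, 55, 509]);
translate([224, 472, 242]) cube([1882, 32, 170]);
translate([224, 1796, 242]) cube([1882, 32, 170]);
translate([169, 527, 242]) cube([32, 1246, 170]);
translate([2129, 527, 242]) cube([32, 1246, 170]);
translate([277, 472, 412]) cube([99, 1356, 15]);
translate([429, 472, 412]) cube([99, 1356, 15]);
translate([581, 472, 412]) cube([99, 1356, 15]);
translate([733, 472, 412]) cube([99, 1356, 15]);
translate([885, 472, 412]) cube([99, 1356, 15]);
translate([1037, 472, 412]) cube([99, 1356, 15]);
translate([1189, 472, 412]) cube([99, 1356, 15]);
translate([1341, 472, 412]) cube([99, 1356, 15]);
translate([1493, 472, 412]) cube([99, 1356, 15]);
translate([1645, 472, 412]) cube([99, 1356, 15]);
translate([1797, 472, 412]) cube([99, 1356, 15]);
translate([1949, 472, 412]) cube([99, 1356, 15]);


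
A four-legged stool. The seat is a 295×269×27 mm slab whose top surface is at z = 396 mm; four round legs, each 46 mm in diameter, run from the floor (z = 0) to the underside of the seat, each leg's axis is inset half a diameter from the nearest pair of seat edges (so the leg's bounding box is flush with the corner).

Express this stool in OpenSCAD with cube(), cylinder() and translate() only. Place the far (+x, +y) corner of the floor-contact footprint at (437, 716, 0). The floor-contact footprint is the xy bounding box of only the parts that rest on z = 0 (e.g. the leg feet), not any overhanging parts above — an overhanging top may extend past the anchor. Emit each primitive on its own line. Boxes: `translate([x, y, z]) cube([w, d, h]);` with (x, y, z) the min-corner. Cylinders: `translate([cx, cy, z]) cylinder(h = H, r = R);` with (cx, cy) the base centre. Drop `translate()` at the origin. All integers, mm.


translate([142, 447, 369]) cube([295, 269, 27]);
translate([165, 470, 0]) cylinder(h = 369, r = 23);
translate([414, 470, 0]) cylinder(h = 369, r = 23);
translate([165, 693, 0]) cylinder(h = 369, r = 23);
translate([414, 693, 0]) cylinder(h = 369, r = 23);


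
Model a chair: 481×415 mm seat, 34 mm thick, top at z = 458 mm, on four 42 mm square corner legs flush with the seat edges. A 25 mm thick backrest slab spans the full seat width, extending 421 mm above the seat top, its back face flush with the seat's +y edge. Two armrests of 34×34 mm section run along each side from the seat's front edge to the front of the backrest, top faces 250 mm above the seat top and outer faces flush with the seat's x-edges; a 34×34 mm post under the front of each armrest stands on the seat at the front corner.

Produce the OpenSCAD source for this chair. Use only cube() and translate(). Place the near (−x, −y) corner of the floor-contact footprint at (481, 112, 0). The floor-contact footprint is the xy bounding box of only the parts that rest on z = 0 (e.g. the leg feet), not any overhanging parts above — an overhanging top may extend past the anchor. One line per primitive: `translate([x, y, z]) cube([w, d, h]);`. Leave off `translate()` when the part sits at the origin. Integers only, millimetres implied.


translate([481, 112, 424]) cube([481, 415, 34]);
translate([481, 112, 0]) cube([42, 42, 424]);
translate([920, 112, 0]) cube([42, 42, 424]);
translate([481, 485, 0]) cube([42, 42, 424]);
translate([920, 485, 0]) cube([42, 42, 424]);
translate([481, 502, 458]) cube([481, 25, 421]);
translate([481, 112, 674]) cube([34, 390, 34]);
translate([928, 112, 674]) cube([34, 390, 34]);
translate([481, 112, 458]) cube([34, 34, 216]);
translate([928, 112, 458]) cube([34, 34, 216]);


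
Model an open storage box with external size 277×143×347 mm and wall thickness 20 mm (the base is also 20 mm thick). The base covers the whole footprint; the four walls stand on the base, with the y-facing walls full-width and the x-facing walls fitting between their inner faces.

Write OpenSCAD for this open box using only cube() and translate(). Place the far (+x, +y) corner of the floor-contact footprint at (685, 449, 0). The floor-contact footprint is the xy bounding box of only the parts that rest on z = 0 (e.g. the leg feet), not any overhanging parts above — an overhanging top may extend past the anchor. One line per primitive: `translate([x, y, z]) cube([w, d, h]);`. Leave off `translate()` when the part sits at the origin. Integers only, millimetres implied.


translate([408, 306, 0]) cube([277, 143, 20]);
translate([408, 306, 20]) cube([277, 20, 327]);
translate([408, 429, 20]) cube([277, 20, 327]);
translate([408, 326, 20]) cube([20, 103, 327]);
translate([665, 326, 20]) cube([20, 103, 327]);


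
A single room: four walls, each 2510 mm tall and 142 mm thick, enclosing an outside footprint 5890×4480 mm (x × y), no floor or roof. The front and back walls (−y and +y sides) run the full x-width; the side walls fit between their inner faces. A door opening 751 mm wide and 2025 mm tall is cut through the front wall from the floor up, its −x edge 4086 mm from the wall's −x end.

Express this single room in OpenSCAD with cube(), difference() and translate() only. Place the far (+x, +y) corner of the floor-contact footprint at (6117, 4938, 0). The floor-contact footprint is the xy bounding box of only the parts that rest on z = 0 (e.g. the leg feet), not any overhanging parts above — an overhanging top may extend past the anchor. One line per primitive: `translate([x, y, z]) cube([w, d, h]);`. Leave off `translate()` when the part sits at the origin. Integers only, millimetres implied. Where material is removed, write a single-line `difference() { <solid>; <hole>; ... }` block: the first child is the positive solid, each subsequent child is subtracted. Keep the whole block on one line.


difference() { translate([227, 458, 0]) cube([5890, 142, 2510]); translate([4313, 458, 0]) cube([751, 142, 2025]); }
translate([227, 4796, 0]) cube([5890, 142, 2510]);
translate([227, 600, 0]) cube([142, 4196, 2510]);
translate([5975, 600, 0]) cube([142, 4196, 2510]);


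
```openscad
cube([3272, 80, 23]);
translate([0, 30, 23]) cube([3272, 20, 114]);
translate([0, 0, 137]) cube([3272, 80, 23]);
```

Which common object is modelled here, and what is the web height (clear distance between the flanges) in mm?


An I-beam. The web height is 114 mm.

Two wide flanges with a thin centred web — an I-beam. Overall 160 mm minus two 23 mm flanges gives a web of 160 − 2·23 = 114 mm.


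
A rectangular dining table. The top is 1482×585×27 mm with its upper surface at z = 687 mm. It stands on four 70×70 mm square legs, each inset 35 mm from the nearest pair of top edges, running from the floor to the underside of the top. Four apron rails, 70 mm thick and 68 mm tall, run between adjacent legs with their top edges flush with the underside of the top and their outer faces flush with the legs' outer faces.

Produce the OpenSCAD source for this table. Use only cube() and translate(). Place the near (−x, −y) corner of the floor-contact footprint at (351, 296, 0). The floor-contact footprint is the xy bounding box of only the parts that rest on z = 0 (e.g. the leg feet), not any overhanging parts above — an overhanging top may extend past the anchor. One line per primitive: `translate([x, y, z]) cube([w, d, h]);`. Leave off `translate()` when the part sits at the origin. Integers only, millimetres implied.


translate([316, 261, 660]) cube([1482, 585, 27]);
translate([351, 296, 0]) cube([70, 70, 660]);
translate([1693, 296, 0]) cube([70, 70, 660]);
translate([351, 741, 0]) cube([70, 70, 660]);
translate([1693, 741, 0]) cube([70, 70, 660]);
translate([421, 296, 592]) cube([1272, 70, 68]);
translate([421, 741, 592]) cube([1272, 70, 68]);
translate([351, 366, 592]) cube([70, 375, 68]);
translate([1693, 366, 592]) cube([70, 375, 68]);


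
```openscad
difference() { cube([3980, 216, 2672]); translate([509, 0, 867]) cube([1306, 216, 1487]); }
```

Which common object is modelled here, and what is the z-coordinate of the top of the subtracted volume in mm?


A wall with a window opening. The window head height is 2354 mm.

A wall with a rectangular opening subtracted — a window. Sill at z = 867, opening 1487 mm tall, so the head is at 867 + 1487 = 2354 mm.


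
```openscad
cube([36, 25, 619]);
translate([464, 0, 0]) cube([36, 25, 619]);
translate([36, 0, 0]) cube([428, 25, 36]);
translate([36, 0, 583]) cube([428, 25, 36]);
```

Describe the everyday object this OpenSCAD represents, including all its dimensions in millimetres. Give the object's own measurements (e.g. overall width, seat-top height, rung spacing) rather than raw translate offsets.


A rectangular picture frame lying in the x–z plane (depth along y). The opening is 428 mm wide (x) by 547 mm tall (z), surrounded by a border 36 mm wide on all four sides. The frame is 25 mm deep and is made of two full-height vertical stiles with two horizontal rails fitted between them.


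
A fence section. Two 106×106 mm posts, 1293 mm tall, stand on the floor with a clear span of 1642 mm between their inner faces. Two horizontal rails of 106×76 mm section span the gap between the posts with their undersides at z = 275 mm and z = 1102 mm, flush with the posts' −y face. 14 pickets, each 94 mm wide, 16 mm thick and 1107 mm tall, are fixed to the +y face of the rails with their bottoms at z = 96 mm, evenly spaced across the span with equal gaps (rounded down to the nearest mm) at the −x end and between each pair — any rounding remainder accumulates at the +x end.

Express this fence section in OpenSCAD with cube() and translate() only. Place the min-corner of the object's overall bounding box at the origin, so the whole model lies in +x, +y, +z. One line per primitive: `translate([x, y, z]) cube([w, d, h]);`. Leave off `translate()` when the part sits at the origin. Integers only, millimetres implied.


cube([106, 106, 1293]);
translate([1748, 0, 0]) cube([106, 106, 1293]);
translate([106, 0, 275]) cube([1642, 106, 76]);
translate([106, 0, 1102]) cube([1642, 106, 76]);
translate([127, 106, 96]) cube([94, 16, 1107]);
translate([242, 106, 96]) cube([94, 16, 1107]);
translate([357, 106, 96]) cube([94, 16, 1107]);
translate([472, 106, 96]) cube([94, 16, 1107]);
translate([587, 106, 96]) cube([94, 16, 1107]);
translate([702, 106, 96]) cube([94, 16, 1107]);
translate([817, 106, 96]) cube([94, 16, 1107]);
translate([932, 106, 96]) cube([94, 16, 1107]);
translate([1047, 106, 96]) cube([94, 16, 1107]);
translate([1162, 106, 96]) cube([94, 16, 1107]);
translate([1277, 106, 96]) cube([94, 16, 1107]);
translate([1392, 106, 96]) cube([94, 16, 1107]);
translate([1507, 106, 96]) cube([94, 16, 1107]);
translate([1622, 106, 96]) cube([94, 16, 1107]);


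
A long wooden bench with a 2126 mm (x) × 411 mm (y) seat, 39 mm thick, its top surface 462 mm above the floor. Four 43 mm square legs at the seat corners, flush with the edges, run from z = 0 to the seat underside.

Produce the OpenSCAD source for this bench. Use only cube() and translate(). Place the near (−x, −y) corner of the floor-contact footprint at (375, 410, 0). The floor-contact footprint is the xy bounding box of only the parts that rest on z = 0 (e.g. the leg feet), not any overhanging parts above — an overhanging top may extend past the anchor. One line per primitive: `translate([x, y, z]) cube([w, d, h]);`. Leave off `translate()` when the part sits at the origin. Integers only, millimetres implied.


// leg_h = 462 − 39 = 423
translate([375, 410, 423]) cube([2126, 411, 39]);
translate([375, 410, 0]) cube([43, 43, 423]);
translate([375, 778, 0]) cube([43, 43, 423]);
translate([2458, 410, 0]) cube([43, 43, 423]);
translate([2458, 778, 0]) cube([43, 43, 423]);


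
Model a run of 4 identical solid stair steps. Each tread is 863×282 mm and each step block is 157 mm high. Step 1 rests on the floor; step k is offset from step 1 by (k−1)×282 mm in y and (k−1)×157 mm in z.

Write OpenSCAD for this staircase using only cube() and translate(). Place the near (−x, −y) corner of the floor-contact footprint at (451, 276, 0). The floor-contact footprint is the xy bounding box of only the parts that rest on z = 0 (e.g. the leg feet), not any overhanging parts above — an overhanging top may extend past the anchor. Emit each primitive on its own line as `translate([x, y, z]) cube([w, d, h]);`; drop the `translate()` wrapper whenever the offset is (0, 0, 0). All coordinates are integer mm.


translate([451, 276, 0]) cube([863, 282, 157]);
translate([451, 558, 157]) cube([863, 282, 157]);
translate([451, 840, 314]) cube([863, 282, 157]);
translate([451, 1122, 471]) cube([863, 282, 157]);


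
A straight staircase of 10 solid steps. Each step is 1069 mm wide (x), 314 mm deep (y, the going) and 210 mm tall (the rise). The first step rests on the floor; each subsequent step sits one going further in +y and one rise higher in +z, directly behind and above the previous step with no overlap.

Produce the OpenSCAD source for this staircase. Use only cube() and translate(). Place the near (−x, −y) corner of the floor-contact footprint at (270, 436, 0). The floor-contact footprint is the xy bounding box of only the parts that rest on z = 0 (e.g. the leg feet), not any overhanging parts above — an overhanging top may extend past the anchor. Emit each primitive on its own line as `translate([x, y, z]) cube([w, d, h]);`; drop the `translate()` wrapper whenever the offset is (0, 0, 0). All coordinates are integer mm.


translate([270, 436, 0]) cube([1069, 314, 210]);
translate([270, 750, 210]) cube([1069, 314, 210]);
translate([270, 1064, 420]) cube([1069, 314, 210]);
translate([270, 1378, 630]) cube([1069, 314, 210]);
translate([270, 1692, 840]) cube([1069, 314, 210]);
translate([270, 2006, 1050]) cube([1069, 314, 210]);
translate([270, 2320, 1260]) cube([1069, 314, 210]);
translate([270, 2634, 1470]) cube([1069, 314, 210]);
translate([270, 2948, 1680]) cube([1069, 314, 210]);
translate([270, 3262, 1890]) cube([1069, 314, 210]);


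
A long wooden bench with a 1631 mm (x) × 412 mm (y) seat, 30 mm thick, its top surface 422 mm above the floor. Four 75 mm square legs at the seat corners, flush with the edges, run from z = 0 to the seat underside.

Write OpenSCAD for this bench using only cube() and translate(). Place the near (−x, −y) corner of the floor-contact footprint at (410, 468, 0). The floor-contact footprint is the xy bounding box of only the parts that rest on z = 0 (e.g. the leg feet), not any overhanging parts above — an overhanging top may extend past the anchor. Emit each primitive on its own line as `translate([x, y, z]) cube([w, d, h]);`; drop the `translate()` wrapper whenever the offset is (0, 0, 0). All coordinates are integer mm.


// leg_h = 422 − 30 = 392
translate([410, 468, 392]) cube([1631, 412, 30]);
translate([410, 468, 0]) cube([75, 75, 392]);
translate([410, 805, 0]) cube([75, 75, 392]);
translate([1966, 468, 0]) cube([75, 75, 392]);
translate([1966, 805, 0]) cube([75, 75, 392]);
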